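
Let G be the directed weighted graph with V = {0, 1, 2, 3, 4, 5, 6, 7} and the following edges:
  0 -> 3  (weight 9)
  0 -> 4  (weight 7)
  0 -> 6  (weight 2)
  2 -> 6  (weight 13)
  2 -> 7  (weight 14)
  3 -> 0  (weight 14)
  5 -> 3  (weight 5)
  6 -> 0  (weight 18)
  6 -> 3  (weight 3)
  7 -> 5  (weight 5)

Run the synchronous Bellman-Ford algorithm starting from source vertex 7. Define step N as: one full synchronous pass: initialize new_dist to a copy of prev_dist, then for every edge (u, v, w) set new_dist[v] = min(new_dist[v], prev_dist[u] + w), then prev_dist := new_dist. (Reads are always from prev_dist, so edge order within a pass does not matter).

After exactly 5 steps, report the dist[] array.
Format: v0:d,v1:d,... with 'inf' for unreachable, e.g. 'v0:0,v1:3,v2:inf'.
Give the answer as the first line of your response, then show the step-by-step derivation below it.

v0:24,v1:inf,v2:inf,v3:10,v4:31,v5:5,v6:26,v7:0

step 1: dist = v0:inf,v1:inf,v2:inf,v3:inf,v4:inf,v5:5,v6:inf,v7:0
step 2: dist = v0:inf,v1:inf,v2:inf,v3:10,v4:inf,v5:5,v6:inf,v7:0
step 3: dist = v0:24,v1:inf,v2:inf,v3:10,v4:inf,v5:5,v6:inf,v7:0
step 4: dist = v0:24,v1:inf,v2:inf,v3:10,v4:31,v5:5,v6:26,v7:0
step 5: dist = v0:24,v1:inf,v2:inf,v3:10,v4:31,v5:5,v6:26,v7:0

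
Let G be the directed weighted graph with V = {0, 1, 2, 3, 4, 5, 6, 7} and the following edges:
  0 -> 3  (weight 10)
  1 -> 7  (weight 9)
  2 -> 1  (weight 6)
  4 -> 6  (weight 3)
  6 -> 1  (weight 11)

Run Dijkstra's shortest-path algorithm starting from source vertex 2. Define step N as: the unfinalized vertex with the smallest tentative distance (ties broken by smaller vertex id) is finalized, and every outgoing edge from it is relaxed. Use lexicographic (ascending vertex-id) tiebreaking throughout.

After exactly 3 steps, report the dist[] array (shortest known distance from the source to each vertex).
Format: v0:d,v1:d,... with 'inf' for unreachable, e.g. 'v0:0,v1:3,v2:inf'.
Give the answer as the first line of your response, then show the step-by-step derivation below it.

v0:inf,v1:6,v2:0,v3:inf,v4:inf,v5:inf,v6:inf,v7:15

step 1: dist = v0:inf,v1:6,v2:0,v3:inf,v4:inf,v5:inf,v6:inf,v7:inf
step 2: dist = v0:inf,v1:6,v2:0,v3:inf,v4:inf,v5:inf,v6:inf,v7:15
step 3: dist = v0:inf,v1:6,v2:0,v3:inf,v4:inf,v5:inf,v6:inf,v7:15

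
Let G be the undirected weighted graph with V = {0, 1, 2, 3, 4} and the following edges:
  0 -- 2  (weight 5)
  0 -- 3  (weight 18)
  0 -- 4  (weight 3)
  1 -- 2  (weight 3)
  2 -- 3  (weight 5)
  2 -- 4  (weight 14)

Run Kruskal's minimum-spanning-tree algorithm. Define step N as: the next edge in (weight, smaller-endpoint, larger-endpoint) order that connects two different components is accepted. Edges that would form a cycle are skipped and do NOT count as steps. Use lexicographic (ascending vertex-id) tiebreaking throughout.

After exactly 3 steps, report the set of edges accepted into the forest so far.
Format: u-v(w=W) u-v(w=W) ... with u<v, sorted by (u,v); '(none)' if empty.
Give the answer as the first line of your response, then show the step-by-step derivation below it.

0-2(w=5) 0-4(w=3) 1-2(w=3)

step 1: add edge 0-4 (w=3); MST = {0-4(w=3)}
step 2: add edge 1-2 (w=3); MST = {0-4(w=3) 1-2(w=3)}
step 3: add edge 0-2 (w=5); MST = {0-2(w=5) 0-4(w=3) 1-2(w=3)}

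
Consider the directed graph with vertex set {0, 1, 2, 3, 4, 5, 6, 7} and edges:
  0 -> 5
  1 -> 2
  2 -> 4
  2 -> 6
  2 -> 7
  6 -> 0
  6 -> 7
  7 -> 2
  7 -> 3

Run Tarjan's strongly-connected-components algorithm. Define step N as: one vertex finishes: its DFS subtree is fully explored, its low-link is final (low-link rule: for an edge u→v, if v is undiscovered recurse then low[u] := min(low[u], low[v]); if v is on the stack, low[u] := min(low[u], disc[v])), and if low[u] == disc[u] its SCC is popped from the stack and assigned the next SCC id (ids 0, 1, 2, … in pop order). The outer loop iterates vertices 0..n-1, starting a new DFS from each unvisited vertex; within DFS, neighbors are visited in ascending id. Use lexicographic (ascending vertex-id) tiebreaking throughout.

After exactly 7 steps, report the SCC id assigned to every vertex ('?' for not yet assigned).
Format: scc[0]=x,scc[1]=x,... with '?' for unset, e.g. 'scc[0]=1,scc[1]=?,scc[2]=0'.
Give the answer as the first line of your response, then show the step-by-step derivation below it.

scc[0]=1,scc[1]=?,scc[2]=4,scc[3]=3,scc[4]=2,scc[5]=0,scc[6]=4,scc[7]=4

step 1: low=(low[0]=0,low[1]=?,low[2]=?,low[3]=?,low[4]=?,low[5]=1,low[6]=?,low[7]=?); scc=(scc[0]=?,scc[1]=?,scc[2]=?,scc[3]=?,scc[4]=?,scc[5]=0,scc[6]=?,scc[7]=?)
step 2: low=(low[0]=0,low[1]=?,low[2]=?,low[3]=?,low[4]=?,low[5]=1,low[6]=?,low[7]=?); scc=(scc[0]=1,scc[1]=?,scc[2]=?,scc[3]=?,scc[4]=?,scc[5]=0,scc[6]=?,scc[7]=?)
step 3: low=(low[0]=0,low[1]=2,low[2]=3,low[3]=?,low[4]=4,low[5]=1,low[6]=?,low[7]=?); scc=(scc[0]=1,scc[1]=?,scc[2]=?,scc[3]=?,scc[4]=2,scc[5]=0,scc[6]=?,scc[7]=?)
step 4: low=(low[0]=0,low[1]=2,low[2]=3,low[3]=7,low[4]=4,low[5]=1,low[6]=5,low[7]=3); scc=(scc[0]=1,scc[1]=?,scc[2]=?,scc[3]=3,scc[4]=2,scc[5]=0,scc[6]=?,scc[7]=?)
step 5: low=(low[0]=0,low[1]=2,low[2]=3,low[3]=7,low[4]=4,low[5]=1,low[6]=5,low[7]=3); scc=(scc[0]=1,scc[1]=?,scc[2]=?,scc[3]=3,scc[4]=2,scc[5]=0,scc[6]=?,scc[7]=?)
step 6: low=(low[0]=0,low[1]=2,low[2]=3,low[3]=7,low[4]=4,low[5]=1,low[6]=3,low[7]=3); scc=(scc[0]=1,scc[1]=?,scc[2]=?,scc[3]=3,scc[4]=2,scc[5]=0,scc[6]=?,scc[7]=?)
step 7: low=(low[0]=0,low[1]=2,low[2]=3,low[3]=7,low[4]=4,low[5]=1,low[6]=3,low[7]=3); scc=(scc[0]=1,scc[1]=?,scc[2]=4,scc[3]=3,scc[4]=2,scc[5]=0,scc[6]=4,scc[7]=4)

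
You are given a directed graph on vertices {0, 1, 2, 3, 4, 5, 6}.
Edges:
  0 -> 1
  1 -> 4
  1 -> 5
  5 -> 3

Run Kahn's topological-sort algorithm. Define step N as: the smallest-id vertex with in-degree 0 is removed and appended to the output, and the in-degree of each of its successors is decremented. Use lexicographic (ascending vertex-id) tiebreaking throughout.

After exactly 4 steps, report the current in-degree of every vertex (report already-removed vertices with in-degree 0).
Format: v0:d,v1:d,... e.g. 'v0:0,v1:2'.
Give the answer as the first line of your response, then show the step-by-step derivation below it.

v0:0,v1:0,v2:0,v3:1,v4:0,v5:0,v6:0

step 1: output 0; order=[0]; indeg=(0,0,0,1,1,1,0)
step 2: output 1; order=[0,1]; indeg=(0,0,0,1,0,0,0)
step 3: output 2; order=[0,1,2]; indeg=(0,0,0,1,0,0,0)
step 4: output 4; order=[0,1,2,4]; indeg=(0,0,0,1,0,0,0)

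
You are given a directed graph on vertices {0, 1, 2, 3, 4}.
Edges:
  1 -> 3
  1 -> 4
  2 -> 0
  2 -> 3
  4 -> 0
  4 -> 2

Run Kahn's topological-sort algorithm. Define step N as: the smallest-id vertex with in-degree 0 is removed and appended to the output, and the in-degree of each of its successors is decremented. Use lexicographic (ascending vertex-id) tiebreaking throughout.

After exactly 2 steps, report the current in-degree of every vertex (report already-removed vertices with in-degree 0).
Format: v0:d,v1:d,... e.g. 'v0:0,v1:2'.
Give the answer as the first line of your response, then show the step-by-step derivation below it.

v0:1,v1:0,v2:0,v3:1,v4:0

step 1: output 1; order=[1]; indeg=(2,0,1,1,0)
step 2: output 4; order=[1,4]; indeg=(1,0,0,1,0)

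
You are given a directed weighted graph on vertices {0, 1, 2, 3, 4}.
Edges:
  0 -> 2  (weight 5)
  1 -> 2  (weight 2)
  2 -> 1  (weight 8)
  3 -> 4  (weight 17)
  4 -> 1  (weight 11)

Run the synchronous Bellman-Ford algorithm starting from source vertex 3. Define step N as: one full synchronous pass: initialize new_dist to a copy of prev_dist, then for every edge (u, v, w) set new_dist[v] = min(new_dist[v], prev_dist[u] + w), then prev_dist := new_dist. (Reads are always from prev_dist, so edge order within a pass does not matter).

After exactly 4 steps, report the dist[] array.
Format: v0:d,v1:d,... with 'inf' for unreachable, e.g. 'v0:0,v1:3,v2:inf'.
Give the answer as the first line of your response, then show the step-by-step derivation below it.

v0:inf,v1:28,v2:30,v3:0,v4:17

step 1: dist = v0:inf,v1:inf,v2:inf,v3:0,v4:17
step 2: dist = v0:inf,v1:28,v2:inf,v3:0,v4:17
step 3: dist = v0:inf,v1:28,v2:30,v3:0,v4:17
step 4: dist = v0:inf,v1:28,v2:30,v3:0,v4:17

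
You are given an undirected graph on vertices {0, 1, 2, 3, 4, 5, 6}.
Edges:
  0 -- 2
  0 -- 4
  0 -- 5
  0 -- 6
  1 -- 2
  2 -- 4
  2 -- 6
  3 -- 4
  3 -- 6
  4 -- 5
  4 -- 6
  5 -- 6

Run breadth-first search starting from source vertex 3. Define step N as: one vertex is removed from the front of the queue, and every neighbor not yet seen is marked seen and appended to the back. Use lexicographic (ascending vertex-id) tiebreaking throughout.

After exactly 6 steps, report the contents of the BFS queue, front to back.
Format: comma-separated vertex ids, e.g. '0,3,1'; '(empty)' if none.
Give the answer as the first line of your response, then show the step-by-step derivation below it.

1

step 1: dequeue 3; queue=[4,6]; order=3
step 2: dequeue 4; queue=[6,0,2,5]; order=3,4
step 3: dequeue 6; queue=[0,2,5]; order=3,4,6
step 4: dequeue 0; queue=[2,5]; order=3,4,6,0
step 5: dequeue 2; queue=[5,1]; order=3,4,6,0,2
step 6: dequeue 5; queue=[1]; order=3,4,6,0,2,5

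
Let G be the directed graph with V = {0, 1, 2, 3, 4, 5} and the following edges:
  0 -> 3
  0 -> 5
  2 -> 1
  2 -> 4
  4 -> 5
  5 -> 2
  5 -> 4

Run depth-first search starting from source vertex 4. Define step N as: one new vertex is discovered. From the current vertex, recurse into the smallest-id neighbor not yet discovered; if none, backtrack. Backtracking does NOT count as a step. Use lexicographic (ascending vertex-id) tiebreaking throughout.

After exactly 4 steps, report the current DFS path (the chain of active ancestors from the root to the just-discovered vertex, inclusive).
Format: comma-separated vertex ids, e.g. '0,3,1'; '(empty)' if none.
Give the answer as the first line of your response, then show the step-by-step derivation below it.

4,5,2,1

step 1: discover 4; path=4; order=4
step 2: discover 5; path=4>5; order=4,5
step 3: discover 2; path=4>5>2; order=4,5,2
step 4: discover 1; path=4>5>2>1; order=4,5,2,1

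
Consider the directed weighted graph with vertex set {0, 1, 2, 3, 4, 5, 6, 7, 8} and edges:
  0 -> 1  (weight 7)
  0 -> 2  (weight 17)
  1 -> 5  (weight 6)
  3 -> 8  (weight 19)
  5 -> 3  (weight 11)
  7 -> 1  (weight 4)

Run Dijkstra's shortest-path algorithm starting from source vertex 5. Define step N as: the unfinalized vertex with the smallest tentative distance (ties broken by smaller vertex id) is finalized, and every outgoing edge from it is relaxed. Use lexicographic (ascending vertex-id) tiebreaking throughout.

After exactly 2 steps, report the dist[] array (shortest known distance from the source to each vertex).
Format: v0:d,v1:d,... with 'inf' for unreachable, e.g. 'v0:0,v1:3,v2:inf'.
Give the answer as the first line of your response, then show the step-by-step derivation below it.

v0:inf,v1:inf,v2:inf,v3:11,v4:inf,v5:0,v6:inf,v7:inf,v8:30

step 1: dist = v0:inf,v1:inf,v2:inf,v3:11,v4:inf,v5:0,v6:inf,v7:inf,v8:inf
step 2: dist = v0:inf,v1:inf,v2:inf,v3:11,v4:inf,v5:0,v6:inf,v7:inf,v8:30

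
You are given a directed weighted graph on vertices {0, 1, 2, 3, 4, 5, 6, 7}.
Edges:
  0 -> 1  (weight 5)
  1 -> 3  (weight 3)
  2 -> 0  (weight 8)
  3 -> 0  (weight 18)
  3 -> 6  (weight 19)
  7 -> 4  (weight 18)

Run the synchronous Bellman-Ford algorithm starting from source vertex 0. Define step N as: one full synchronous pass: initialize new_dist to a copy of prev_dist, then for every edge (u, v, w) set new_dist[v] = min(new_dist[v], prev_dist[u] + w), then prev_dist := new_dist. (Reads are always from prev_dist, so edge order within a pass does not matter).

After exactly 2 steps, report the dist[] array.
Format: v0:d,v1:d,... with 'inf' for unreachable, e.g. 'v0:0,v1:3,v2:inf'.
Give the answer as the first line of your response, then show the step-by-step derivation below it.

v0:0,v1:5,v2:inf,v3:8,v4:inf,v5:inf,v6:inf,v7:inf

step 1: dist = v0:0,v1:5,v2:inf,v3:inf,v4:inf,v5:inf,v6:inf,v7:inf
step 2: dist = v0:0,v1:5,v2:inf,v3:8,v4:inf,v5:inf,v6:inf,v7:inf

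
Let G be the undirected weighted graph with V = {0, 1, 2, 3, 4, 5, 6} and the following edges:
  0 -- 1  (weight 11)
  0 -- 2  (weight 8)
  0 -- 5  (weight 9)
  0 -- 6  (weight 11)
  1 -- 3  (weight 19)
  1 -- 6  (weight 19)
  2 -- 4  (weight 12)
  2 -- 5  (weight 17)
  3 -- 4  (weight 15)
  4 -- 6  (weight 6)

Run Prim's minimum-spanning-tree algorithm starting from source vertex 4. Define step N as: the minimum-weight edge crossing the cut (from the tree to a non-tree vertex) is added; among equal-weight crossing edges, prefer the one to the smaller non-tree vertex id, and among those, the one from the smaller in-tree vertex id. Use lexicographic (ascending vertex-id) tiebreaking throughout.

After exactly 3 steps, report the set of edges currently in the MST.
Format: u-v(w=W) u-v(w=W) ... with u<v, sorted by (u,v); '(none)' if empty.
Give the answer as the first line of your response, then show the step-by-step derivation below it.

0-2(w=8) 0-6(w=11) 4-6(w=6)

step 1: add edge 4-6 (w=6); MST = {4-6(w=6)}
step 2: add edge 0-6 (w=11); MST = {0-6(w=11) 4-6(w=6)}
step 3: add edge 0-2 (w=8); MST = {0-2(w=8) 0-6(w=11) 4-6(w=6)}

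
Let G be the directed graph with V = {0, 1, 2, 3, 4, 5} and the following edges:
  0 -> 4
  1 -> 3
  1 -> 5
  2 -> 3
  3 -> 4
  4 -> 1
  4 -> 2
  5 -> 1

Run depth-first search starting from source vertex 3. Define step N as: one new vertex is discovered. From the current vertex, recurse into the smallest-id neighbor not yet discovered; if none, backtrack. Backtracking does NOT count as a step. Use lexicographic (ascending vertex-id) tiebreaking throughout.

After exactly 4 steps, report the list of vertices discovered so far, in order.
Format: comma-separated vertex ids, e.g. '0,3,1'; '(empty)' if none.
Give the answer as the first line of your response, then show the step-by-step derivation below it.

3,4,1,5

step 1: discover 3; path=3; order=3
step 2: discover 4; path=3>4; order=3,4
step 3: discover 1; path=3>4>1; order=3,4,1
step 4: discover 5; path=3>4>1>5; order=3,4,1,5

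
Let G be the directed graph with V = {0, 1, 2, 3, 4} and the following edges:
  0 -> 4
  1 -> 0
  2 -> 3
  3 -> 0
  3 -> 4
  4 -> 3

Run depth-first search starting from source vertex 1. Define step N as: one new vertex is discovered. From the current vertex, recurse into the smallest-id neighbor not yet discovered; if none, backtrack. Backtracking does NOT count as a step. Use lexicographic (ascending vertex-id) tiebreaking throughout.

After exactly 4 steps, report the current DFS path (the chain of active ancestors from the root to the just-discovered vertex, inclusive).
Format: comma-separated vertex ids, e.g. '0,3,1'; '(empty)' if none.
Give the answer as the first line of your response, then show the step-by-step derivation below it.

1,0,4,3

step 1: discover 1; path=1; order=1
step 2: discover 0; path=1>0; order=1,0
step 3: discover 4; path=1>0>4; order=1,0,4
step 4: discover 3; path=1>0>4>3; order=1,0,4,3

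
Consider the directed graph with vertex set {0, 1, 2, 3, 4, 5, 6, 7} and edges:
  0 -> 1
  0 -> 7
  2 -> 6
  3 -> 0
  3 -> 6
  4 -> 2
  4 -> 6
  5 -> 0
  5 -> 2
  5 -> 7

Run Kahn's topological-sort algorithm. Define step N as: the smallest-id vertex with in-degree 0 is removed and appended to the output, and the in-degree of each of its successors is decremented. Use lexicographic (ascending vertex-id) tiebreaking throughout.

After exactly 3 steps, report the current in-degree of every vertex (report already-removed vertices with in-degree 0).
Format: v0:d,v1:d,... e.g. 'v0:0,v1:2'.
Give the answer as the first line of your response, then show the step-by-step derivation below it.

v0:0,v1:1,v2:0,v3:0,v4:0,v5:0,v6:1,v7:1

step 1: output 3; order=[3]; indeg=(1,1,2,0,0,0,2,2)
step 2: output 4; order=[3,4]; indeg=(1,1,1,0,0,0,1,2)
step 3: output 5; order=[3,4,5]; indeg=(0,1,0,0,0,0,1,1)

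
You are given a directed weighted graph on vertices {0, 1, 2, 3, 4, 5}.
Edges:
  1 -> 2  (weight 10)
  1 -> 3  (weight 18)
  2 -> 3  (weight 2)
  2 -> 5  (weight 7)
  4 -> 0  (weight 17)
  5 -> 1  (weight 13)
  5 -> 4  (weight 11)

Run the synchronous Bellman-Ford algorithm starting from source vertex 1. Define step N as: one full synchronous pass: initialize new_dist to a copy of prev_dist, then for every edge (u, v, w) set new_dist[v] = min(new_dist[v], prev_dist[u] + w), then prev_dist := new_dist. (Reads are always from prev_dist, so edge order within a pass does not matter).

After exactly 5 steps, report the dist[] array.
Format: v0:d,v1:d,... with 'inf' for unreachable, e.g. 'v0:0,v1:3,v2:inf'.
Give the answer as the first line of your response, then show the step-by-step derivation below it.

v0:45,v1:0,v2:10,v3:12,v4:28,v5:17

step 1: dist = v0:inf,v1:0,v2:10,v3:18,v4:inf,v5:inf
step 2: dist = v0:inf,v1:0,v2:10,v3:12,v4:inf,v5:17
step 3: dist = v0:inf,v1:0,v2:10,v3:12,v4:28,v5:17
step 4: dist = v0:45,v1:0,v2:10,v3:12,v4:28,v5:17
step 5: dist = v0:45,v1:0,v2:10,v3:12,v4:28,v5:17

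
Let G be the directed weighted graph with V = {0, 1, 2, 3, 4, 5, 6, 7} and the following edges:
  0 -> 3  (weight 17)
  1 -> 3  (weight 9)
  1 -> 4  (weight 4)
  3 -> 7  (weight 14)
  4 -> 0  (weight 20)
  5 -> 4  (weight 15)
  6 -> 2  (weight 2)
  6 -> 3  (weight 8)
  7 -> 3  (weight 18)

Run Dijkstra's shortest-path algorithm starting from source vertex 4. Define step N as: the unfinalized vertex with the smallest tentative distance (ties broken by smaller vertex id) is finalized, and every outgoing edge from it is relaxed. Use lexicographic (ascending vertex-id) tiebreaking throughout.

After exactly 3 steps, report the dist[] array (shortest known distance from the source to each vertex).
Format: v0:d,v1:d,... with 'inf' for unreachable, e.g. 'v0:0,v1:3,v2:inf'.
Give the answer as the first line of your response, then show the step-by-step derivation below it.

v0:20,v1:inf,v2:inf,v3:37,v4:0,v5:inf,v6:inf,v7:51

step 1: dist = v0:20,v1:inf,v2:inf,v3:inf,v4:0,v5:inf,v6:inf,v7:inf
step 2: dist = v0:20,v1:inf,v2:inf,v3:37,v4:0,v5:inf,v6:inf,v7:inf
step 3: dist = v0:20,v1:inf,v2:inf,v3:37,v4:0,v5:inf,v6:inf,v7:51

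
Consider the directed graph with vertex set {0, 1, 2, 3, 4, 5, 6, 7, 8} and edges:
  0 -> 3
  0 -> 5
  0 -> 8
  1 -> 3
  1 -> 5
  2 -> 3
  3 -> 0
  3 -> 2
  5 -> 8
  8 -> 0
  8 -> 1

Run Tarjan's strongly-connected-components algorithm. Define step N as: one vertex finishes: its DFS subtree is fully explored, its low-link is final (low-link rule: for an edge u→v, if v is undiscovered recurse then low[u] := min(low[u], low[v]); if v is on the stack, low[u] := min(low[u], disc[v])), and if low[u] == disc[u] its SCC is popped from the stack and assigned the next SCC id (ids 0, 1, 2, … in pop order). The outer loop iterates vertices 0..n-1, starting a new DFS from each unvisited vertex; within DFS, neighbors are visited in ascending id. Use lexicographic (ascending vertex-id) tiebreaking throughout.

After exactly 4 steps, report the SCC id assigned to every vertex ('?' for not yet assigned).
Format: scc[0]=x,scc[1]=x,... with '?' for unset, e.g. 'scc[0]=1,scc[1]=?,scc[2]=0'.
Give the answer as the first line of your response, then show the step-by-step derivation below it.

scc[0]=?,scc[1]=?,scc[2]=?,scc[3]=?,scc[4]=?,scc[5]=?,scc[6]=?,scc[7]=?,scc[8]=?

step 1: low=(low[0]=0,low[1]=?,low[2]=1,low[3]=0,low[4]=?,low[5]=?,low[6]=?,low[7]=?,low[8]=?); scc=(scc[0]=?,scc[1]=?,scc[2]=?,scc[3]=?,scc[4]=?,scc[5]=?,scc[6]=?,scc[7]=?,scc[8]=?)
step 2: low=(low[0]=0,low[1]=?,low[2]=1,low[3]=0,low[4]=?,low[5]=?,low[6]=?,low[7]=?,low[8]=?); scc=(scc[0]=?,scc[1]=?,scc[2]=?,scc[3]=?,scc[4]=?,scc[5]=?,scc[6]=?,scc[7]=?,scc[8]=?)
step 3: low=(low[0]=0,low[1]=1,low[2]=1,low[3]=0,low[4]=?,low[5]=3,low[6]=?,low[7]=?,low[8]=0); scc=(scc[0]=?,scc[1]=?,scc[2]=?,scc[3]=?,scc[4]=?,scc[5]=?,scc[6]=?,scc[7]=?,scc[8]=?)
step 4: low=(low[0]=0,low[1]=1,low[2]=1,low[3]=0,low[4]=?,low[5]=3,low[6]=?,low[7]=?,low[8]=0); scc=(scc[0]=?,scc[1]=?,scc[2]=?,scc[3]=?,scc[4]=?,scc[5]=?,scc[6]=?,scc[7]=?,scc[8]=?)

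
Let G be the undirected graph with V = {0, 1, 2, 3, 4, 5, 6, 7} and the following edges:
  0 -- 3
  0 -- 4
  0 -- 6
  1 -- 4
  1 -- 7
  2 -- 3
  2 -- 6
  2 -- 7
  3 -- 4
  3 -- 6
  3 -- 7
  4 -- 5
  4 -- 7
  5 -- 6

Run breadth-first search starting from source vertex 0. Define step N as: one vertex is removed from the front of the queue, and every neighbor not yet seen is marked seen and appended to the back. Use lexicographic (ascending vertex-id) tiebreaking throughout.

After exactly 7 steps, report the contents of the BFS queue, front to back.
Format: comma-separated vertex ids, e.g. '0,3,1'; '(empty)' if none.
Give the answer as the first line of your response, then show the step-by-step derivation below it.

5

step 1: dequeue 0; queue=[3,4,6]; order=0
step 2: dequeue 3; queue=[4,6,2,7]; order=0,3
step 3: dequeue 4; queue=[6,2,7,1,5]; order=0,3,4
step 4: dequeue 6; queue=[2,7,1,5]; order=0,3,4,6
step 5: dequeue 2; queue=[7,1,5]; order=0,3,4,6,2
step 6: dequeue 7; queue=[1,5]; order=0,3,4,6,2,7
step 7: dequeue 1; queue=[5]; order=0,3,4,6,2,7,1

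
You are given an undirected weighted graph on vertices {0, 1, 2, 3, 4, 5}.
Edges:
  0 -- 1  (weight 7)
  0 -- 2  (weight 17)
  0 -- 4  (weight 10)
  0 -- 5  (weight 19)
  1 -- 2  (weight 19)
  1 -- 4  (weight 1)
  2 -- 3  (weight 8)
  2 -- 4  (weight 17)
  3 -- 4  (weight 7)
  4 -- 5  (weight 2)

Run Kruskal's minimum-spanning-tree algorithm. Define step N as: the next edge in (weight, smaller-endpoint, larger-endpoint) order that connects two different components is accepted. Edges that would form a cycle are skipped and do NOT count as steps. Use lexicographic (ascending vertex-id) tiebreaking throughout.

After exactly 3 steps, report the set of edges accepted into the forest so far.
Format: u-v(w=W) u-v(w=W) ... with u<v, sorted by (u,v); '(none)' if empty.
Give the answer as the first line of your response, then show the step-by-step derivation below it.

0-1(w=7) 1-4(w=1) 4-5(w=2)

step 1: add edge 1-4 (w=1); MST = {1-4(w=1)}
step 2: add edge 4-5 (w=2); MST = {1-4(w=1) 4-5(w=2)}
step 3: add edge 0-1 (w=7); MST = {0-1(w=7) 1-4(w=1) 4-5(w=2)}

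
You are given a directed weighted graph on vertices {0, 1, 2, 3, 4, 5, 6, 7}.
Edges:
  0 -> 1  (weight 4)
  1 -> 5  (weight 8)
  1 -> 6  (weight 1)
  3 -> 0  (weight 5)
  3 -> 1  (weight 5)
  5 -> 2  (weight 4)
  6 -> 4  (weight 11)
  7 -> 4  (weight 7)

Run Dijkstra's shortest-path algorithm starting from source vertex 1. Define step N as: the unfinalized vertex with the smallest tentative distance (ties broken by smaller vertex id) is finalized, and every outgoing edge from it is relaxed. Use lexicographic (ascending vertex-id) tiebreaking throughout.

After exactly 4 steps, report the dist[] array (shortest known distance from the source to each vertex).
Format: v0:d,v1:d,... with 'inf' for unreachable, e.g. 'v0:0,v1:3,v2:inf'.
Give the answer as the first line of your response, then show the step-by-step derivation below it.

v0:inf,v1:0,v2:12,v3:inf,v4:12,v5:8,v6:1,v7:inf

step 1: dist = v0:inf,v1:0,v2:inf,v3:inf,v4:inf,v5:8,v6:1,v7:inf
step 2: dist = v0:inf,v1:0,v2:inf,v3:inf,v4:12,v5:8,v6:1,v7:inf
step 3: dist = v0:inf,v1:0,v2:12,v3:inf,v4:12,v5:8,v6:1,v7:inf
step 4: dist = v0:inf,v1:0,v2:12,v3:inf,v4:12,v5:8,v6:1,v7:inf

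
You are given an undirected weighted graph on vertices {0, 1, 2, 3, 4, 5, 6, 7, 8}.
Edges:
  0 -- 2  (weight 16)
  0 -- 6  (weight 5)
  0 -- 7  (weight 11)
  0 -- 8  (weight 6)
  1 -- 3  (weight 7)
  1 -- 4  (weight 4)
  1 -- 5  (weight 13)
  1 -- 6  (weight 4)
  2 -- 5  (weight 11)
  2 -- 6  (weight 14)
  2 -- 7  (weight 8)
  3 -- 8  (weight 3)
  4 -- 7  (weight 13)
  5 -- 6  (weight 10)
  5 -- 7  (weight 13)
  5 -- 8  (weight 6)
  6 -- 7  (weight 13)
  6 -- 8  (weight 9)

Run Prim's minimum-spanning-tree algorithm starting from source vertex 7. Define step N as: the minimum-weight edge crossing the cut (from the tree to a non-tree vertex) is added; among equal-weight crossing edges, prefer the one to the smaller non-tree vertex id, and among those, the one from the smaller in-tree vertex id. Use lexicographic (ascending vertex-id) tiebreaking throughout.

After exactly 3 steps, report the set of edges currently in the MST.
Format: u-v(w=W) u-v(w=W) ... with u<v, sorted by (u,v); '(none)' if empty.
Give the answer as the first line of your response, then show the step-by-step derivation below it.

0-6(w=5) 0-7(w=11) 2-7(w=8)

step 1: add edge 2-7 (w=8); MST = {2-7(w=8)}
step 2: add edge 0-7 (w=11); MST = {0-7(w=11) 2-7(w=8)}
step 3: add edge 0-6 (w=5); MST = {0-6(w=5) 0-7(w=11) 2-7(w=8)}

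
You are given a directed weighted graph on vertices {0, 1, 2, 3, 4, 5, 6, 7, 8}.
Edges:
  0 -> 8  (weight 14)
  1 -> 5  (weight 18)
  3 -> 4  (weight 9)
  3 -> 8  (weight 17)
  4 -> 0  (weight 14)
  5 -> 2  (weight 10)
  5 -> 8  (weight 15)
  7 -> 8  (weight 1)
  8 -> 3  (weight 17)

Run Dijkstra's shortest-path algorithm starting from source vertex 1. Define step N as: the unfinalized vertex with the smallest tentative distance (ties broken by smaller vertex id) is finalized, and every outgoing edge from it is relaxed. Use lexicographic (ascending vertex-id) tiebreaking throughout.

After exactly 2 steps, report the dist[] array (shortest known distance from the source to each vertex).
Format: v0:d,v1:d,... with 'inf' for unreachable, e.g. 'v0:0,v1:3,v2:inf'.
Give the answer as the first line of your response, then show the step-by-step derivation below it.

v0:inf,v1:0,v2:28,v3:inf,v4:inf,v5:18,v6:inf,v7:inf,v8:33

step 1: dist = v0:inf,v1:0,v2:inf,v3:inf,v4:inf,v5:18,v6:inf,v7:inf,v8:inf
step 2: dist = v0:inf,v1:0,v2:28,v3:inf,v4:inf,v5:18,v6:inf,v7:inf,v8:33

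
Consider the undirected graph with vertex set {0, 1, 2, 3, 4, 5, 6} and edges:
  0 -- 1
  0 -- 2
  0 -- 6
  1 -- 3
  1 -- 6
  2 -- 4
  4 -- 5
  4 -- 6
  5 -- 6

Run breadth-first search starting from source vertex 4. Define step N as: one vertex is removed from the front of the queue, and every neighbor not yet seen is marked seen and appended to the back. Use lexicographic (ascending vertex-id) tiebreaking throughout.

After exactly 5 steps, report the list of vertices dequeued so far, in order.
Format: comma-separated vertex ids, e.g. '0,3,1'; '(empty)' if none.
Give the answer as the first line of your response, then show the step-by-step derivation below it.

4,2,5,6,0

step 1: dequeue 4; queue=[2,5,6]; order=4
step 2: dequeue 2; queue=[5,6,0]; order=4,2
step 3: dequeue 5; queue=[6,0]; order=4,2,5
step 4: dequeue 6; queue=[0,1]; order=4,2,5,6
step 5: dequeue 0; queue=[1]; order=4,2,5,6,0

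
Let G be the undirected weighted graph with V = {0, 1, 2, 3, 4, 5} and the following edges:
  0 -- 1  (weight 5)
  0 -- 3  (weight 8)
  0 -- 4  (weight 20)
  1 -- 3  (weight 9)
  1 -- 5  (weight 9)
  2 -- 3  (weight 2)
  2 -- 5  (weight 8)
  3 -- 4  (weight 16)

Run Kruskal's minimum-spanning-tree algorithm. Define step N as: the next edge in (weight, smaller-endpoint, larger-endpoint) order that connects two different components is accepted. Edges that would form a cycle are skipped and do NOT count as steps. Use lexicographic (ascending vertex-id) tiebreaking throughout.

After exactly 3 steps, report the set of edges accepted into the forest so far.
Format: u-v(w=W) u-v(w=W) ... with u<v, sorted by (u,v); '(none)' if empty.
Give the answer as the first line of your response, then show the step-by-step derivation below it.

0-1(w=5) 0-3(w=8) 2-3(w=2)

step 1: add edge 2-3 (w=2); MST = {2-3(w=2)}
step 2: add edge 0-1 (w=5); MST = {0-1(w=5) 2-3(w=2)}
step 3: add edge 0-3 (w=8); MST = {0-1(w=5) 0-3(w=8) 2-3(w=2)}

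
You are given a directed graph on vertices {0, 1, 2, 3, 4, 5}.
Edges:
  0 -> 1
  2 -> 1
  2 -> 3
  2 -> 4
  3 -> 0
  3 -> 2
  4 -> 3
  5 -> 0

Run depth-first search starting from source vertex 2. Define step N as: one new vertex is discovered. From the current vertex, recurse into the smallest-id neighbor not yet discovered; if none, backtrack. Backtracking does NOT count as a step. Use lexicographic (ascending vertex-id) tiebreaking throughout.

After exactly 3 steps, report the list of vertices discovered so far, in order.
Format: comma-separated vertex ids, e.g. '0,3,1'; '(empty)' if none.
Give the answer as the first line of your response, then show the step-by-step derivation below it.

2,1,3

step 1: discover 2; path=2; order=2
step 2: discover 1; path=2>1; order=2,1
step 3: discover 3; path=2>3; order=2,1,3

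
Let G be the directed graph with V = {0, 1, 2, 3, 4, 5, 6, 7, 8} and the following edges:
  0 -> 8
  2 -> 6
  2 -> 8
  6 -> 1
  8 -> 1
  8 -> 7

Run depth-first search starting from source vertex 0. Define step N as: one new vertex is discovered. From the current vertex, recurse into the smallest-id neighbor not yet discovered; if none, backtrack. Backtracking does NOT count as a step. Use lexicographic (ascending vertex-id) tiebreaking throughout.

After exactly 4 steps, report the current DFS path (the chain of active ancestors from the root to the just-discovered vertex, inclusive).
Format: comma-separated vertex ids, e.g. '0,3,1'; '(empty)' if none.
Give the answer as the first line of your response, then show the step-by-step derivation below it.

0,8,7

step 1: discover 0; path=0; order=0
step 2: discover 8; path=0>8; order=0,8
step 3: discover 1; path=0>8>1; order=0,8,1
step 4: discover 7; path=0>8>7; order=0,8,1,7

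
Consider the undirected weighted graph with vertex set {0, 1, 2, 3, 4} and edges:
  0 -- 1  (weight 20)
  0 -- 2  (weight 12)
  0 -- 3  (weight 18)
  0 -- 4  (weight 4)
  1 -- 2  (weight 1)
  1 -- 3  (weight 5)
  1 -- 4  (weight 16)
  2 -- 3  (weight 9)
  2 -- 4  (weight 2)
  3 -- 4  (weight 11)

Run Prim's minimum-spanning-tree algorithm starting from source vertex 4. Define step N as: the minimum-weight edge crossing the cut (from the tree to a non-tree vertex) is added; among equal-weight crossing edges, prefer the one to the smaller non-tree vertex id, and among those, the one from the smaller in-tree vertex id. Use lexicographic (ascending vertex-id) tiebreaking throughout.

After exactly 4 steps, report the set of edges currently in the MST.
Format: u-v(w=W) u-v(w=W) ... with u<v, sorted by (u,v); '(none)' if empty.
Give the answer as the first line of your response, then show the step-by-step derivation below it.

0-4(w=4) 1-2(w=1) 1-3(w=5) 2-4(w=2)

step 1: add edge 2-4 (w=2); MST = {2-4(w=2)}
step 2: add edge 1-2 (w=1); MST = {1-2(w=1) 2-4(w=2)}
step 3: add edge 0-4 (w=4); MST = {0-4(w=4) 1-2(w=1) 2-4(w=2)}
step 4: add edge 1-3 (w=5); MST = {0-4(w=4) 1-2(w=1) 1-3(w=5) 2-4(w=2)}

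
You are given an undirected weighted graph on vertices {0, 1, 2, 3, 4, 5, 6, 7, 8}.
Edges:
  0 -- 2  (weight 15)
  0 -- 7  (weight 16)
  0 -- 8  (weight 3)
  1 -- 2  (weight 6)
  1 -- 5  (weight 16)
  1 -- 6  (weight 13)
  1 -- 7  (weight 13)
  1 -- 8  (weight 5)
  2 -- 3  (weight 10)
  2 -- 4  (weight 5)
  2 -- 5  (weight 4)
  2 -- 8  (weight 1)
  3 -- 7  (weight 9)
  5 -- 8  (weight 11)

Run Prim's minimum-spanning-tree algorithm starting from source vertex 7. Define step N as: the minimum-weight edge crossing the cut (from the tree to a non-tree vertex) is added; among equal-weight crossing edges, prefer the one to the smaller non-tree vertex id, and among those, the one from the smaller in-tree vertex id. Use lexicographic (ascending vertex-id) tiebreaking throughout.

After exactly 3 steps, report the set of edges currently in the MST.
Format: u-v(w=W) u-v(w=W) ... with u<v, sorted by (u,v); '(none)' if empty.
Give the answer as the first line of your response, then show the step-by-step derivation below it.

2-3(w=10) 2-8(w=1) 3-7(w=9)

step 1: add edge 3-7 (w=9); MST = {3-7(w=9)}
step 2: add edge 2-3 (w=10); MST = {2-3(w=10) 3-7(w=9)}
step 3: add edge 2-8 (w=1); MST = {2-3(w=10) 2-8(w=1) 3-7(w=9)}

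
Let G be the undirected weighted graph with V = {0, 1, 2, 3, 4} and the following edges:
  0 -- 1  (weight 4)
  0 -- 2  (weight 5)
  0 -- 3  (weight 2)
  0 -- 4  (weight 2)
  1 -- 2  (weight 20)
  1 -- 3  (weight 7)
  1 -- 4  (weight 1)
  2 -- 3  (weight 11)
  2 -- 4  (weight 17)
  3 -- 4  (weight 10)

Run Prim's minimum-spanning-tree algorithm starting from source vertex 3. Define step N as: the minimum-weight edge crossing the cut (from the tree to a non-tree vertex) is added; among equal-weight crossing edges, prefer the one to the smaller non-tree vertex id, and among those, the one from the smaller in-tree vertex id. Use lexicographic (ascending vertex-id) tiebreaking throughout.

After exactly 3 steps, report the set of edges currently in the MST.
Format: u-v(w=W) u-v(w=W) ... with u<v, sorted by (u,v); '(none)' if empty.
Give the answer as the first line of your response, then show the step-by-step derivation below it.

0-3(w=2) 0-4(w=2) 1-4(w=1)

step 1: add edge 0-3 (w=2); MST = {0-3(w=2)}
step 2: add edge 0-4 (w=2); MST = {0-3(w=2) 0-4(w=2)}
step 3: add edge 1-4 (w=1); MST = {0-3(w=2) 0-4(w=2) 1-4(w=1)}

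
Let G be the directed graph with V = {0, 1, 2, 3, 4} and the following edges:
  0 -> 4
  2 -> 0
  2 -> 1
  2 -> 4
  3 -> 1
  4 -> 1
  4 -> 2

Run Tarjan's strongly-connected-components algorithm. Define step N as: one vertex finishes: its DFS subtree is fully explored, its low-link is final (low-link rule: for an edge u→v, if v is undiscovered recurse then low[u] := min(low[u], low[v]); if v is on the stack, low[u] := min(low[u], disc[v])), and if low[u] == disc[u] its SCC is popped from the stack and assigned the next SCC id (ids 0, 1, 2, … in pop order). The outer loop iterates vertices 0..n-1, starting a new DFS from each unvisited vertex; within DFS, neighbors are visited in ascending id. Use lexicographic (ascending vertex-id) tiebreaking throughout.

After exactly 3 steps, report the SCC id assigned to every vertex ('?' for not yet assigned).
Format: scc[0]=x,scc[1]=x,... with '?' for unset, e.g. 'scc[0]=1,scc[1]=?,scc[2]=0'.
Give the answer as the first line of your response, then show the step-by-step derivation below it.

scc[0]=?,scc[1]=0,scc[2]=?,scc[3]=?,scc[4]=?

step 1: low=(low[0]=0,low[1]=2,low[2]=?,low[3]=?,low[4]=1); scc=(scc[0]=?,scc[1]=0,scc[2]=?,scc[3]=?,scc[4]=?)
step 2: low=(low[0]=0,low[1]=2,low[2]=0,low[3]=?,low[4]=1); scc=(scc[0]=?,scc[1]=0,scc[2]=?,scc[3]=?,scc[4]=?)
step 3: low=(low[0]=0,low[1]=2,low[2]=0,low[3]=?,low[4]=0); scc=(scc[0]=?,scc[1]=0,scc[2]=?,scc[3]=?,scc[4]=?)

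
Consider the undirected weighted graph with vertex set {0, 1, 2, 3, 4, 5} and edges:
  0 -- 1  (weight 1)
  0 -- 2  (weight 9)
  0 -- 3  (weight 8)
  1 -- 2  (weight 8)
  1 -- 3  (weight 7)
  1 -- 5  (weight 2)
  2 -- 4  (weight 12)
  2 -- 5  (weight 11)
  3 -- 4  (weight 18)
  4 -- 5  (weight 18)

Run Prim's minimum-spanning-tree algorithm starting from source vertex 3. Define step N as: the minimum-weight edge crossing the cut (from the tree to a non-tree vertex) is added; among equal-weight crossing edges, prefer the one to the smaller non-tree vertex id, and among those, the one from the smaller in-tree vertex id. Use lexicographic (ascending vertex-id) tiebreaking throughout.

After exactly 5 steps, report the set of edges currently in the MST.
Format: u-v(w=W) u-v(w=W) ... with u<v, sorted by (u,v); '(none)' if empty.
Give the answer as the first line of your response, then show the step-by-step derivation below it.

0-1(w=1) 1-2(w=8) 1-3(w=7) 1-5(w=2) 2-4(w=12)

step 1: add edge 1-3 (w=7); MST = {1-3(w=7)}
step 2: add edge 0-1 (w=1); MST = {0-1(w=1) 1-3(w=7)}
step 3: add edge 1-5 (w=2); MST = {0-1(w=1) 1-3(w=7) 1-5(w=2)}
step 4: add edge 1-2 (w=8); MST = {0-1(w=1) 1-2(w=8) 1-3(w=7) 1-5(w=2)}
step 5: add edge 2-4 (w=12); MST = {0-1(w=1) 1-2(w=8) 1-3(w=7) 1-5(w=2) 2-4(w=12)}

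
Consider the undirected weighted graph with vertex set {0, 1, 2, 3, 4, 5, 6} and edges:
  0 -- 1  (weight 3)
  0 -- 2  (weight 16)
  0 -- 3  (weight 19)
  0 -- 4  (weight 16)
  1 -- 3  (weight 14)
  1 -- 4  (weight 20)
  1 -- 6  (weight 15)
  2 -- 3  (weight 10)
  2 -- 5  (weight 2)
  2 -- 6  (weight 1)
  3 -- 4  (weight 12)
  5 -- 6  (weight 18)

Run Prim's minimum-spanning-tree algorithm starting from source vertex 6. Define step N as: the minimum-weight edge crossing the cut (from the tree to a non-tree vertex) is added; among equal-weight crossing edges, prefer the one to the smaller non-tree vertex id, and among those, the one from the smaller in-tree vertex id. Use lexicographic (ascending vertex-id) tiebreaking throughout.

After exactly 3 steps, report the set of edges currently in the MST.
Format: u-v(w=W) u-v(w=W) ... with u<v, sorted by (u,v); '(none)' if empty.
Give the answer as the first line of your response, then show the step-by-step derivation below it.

2-3(w=10) 2-5(w=2) 2-6(w=1)

step 1: add edge 2-6 (w=1); MST = {2-6(w=1)}
step 2: add edge 2-5 (w=2); MST = {2-5(w=2) 2-6(w=1)}
step 3: add edge 2-3 (w=10); MST = {2-3(w=10) 2-5(w=2) 2-6(w=1)}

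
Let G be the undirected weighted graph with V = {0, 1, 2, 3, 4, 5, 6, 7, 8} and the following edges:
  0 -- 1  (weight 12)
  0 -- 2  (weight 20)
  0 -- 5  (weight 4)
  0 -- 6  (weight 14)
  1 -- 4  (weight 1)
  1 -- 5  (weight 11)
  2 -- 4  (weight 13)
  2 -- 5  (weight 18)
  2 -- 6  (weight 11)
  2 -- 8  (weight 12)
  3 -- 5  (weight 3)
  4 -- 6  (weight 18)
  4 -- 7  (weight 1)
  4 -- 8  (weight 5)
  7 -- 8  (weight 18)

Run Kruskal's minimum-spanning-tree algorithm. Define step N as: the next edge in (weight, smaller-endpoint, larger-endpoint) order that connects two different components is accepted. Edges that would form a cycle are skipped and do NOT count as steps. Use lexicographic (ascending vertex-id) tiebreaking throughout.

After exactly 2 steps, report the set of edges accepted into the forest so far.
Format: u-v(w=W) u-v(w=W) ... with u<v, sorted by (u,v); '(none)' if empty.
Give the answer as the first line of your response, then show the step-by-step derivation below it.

1-4(w=1) 4-7(w=1)

step 1: add edge 1-4 (w=1); MST = {1-4(w=1)}
step 2: add edge 4-7 (w=1); MST = {1-4(w=1) 4-7(w=1)}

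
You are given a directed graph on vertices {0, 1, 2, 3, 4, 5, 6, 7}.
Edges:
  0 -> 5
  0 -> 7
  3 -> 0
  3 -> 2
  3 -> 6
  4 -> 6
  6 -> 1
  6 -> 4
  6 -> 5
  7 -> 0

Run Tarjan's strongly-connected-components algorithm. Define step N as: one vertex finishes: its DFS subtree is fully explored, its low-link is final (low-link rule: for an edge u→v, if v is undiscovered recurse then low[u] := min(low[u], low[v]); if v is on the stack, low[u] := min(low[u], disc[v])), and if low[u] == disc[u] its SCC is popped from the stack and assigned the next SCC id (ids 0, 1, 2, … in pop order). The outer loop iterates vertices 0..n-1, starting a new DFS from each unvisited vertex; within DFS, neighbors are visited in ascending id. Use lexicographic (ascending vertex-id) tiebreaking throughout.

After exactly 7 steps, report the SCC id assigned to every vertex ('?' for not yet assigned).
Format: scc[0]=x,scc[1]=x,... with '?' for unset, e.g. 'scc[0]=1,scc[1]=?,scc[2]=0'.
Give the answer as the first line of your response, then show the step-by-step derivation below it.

scc[0]=1,scc[1]=2,scc[2]=3,scc[3]=?,scc[4]=4,scc[5]=0,scc[6]=4,scc[7]=1

step 1: low=(low[0]=0,low[1]=?,low[2]=?,low[3]=?,low[4]=?,low[5]=1,low[6]=?,low[7]=?); scc=(scc[0]=?,scc[1]=?,scc[2]=?,scc[3]=?,scc[4]=?,scc[5]=0,scc[6]=?,scc[7]=?)
step 2: low=(low[0]=0,low[1]=?,low[2]=?,low[3]=?,low[4]=?,low[5]=1,low[6]=?,low[7]=0); scc=(scc[0]=?,scc[1]=?,scc[2]=?,scc[3]=?,scc[4]=?,scc[5]=0,scc[6]=?,scc[7]=?)
step 3: low=(low[0]=0,low[1]=?,low[2]=?,low[3]=?,low[4]=?,low[5]=1,low[6]=?,low[7]=0); scc=(scc[0]=1,scc[1]=?,scc[2]=?,scc[3]=?,scc[4]=?,scc[5]=0,scc[6]=?,scc[7]=1)
step 4: low=(low[0]=0,low[1]=3,low[2]=?,low[3]=?,low[4]=?,low[5]=1,low[6]=?,low[7]=0); scc=(scc[0]=1,scc[1]=2,scc[2]=?,scc[3]=?,scc[4]=?,scc[5]=0,scc[6]=?,scc[7]=1)
step 5: low=(low[0]=0,low[1]=3,low[2]=4,low[3]=?,low[4]=?,low[5]=1,low[6]=?,low[7]=0); scc=(scc[0]=1,scc[1]=2,scc[2]=3,scc[3]=?,scc[4]=?,scc[5]=0,scc[6]=?,scc[7]=1)
step 6: low=(low[0]=0,low[1]=3,low[2]=4,low[3]=5,low[4]=6,low[5]=1,low[6]=6,low[7]=0); scc=(scc[0]=1,scc[1]=2,scc[2]=3,scc[3]=?,scc[4]=?,scc[5]=0,scc[6]=?,scc[7]=1)
step 7: low=(low[0]=0,low[1]=3,low[2]=4,low[3]=5,low[4]=6,low[5]=1,low[6]=6,low[7]=0); scc=(scc[0]=1,scc[1]=2,scc[2]=3,scc[3]=?,scc[4]=4,scc[5]=0,scc[6]=4,scc[7]=1)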